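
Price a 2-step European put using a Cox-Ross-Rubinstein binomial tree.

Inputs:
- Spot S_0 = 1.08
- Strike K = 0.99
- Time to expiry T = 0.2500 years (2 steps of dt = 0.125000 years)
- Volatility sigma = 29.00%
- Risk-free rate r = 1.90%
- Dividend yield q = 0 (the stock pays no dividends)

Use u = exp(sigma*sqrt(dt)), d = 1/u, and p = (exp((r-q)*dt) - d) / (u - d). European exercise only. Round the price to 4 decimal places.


dt = T/N = 0.125000
u = exp(sigma*sqrt(dt)) = 1.107971; d = 1/u = 0.902551
p = (exp((r-q)*dt) - d) / (u - d) = 0.485965
Discount per step: exp(-r*dt) = 0.997628
Stock lattice S(k, i) with i counting down-moves:
  k=0: S(0,0) = 1.0800
  k=1: S(1,0) = 1.1966; S(1,1) = 0.9748
  k=2: S(2,0) = 1.3258; S(2,1) = 1.0800; S(2,2) = 0.8798
Terminal payoffs V(N, i) = max(K - S_T, 0):
  V(2,0) = 0.000000; V(2,1) = 0.000000; V(2,2) = 0.110235
Backward induction: V(k, i) = exp(-r*dt) * [p * V(k+1, i) + (1-p) * V(k+1, i+1)].
  V(1,0) = exp(-r*dt) * [p*0.000000 + (1-p)*0.000000] = 0.000000
  V(1,1) = exp(-r*dt) * [p*0.000000 + (1-p)*0.110235] = 0.056530
  V(0,0) = exp(-r*dt) * [p*0.000000 + (1-p)*0.056530] = 0.028989

Answer: Price = V(0,0) = 0.0290


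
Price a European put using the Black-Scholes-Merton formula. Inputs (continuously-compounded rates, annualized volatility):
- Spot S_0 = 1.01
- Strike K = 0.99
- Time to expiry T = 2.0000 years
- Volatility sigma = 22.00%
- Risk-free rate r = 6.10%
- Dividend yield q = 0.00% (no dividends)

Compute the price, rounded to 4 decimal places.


Answer: Price = 0.0616

Derivation:
d1 = (ln(S/K) + (r - q + 0.5*sigma^2) * T) / (sigma * sqrt(T)) = 0.61197092
d2 = d1 - sigma * sqrt(T) = 0.30084394
exp(-rT) = 0.88514837; exp(-qT) = 1.00000000
P = K * exp(-rT) * N(-d2) - S_0 * exp(-qT) * N(-d1)
N(-d1) = 0.27027850; N(-d2) = 0.38176675
P = 0.9900 * 0.88514837 * 0.38176675 - 1.0100 * 1.00000000 * 0.27027850 = 0.0616


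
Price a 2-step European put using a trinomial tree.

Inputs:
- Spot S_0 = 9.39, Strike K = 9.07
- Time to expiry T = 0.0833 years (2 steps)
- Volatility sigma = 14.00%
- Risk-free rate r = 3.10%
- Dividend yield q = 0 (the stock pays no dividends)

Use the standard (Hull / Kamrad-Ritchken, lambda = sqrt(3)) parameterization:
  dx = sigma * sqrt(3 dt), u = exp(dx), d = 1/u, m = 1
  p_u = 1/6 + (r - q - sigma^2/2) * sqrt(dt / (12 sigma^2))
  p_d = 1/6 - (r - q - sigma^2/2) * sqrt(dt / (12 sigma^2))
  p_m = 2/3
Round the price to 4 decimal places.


Answer: Price = V(0,0) = 0.0420

Derivation:
dt = T/N = 0.041650; dx = sigma*sqrt(3*dt) = 0.049488
u = exp(dx) = 1.050733; d = 1/u = 0.951717
p_u = 0.175588, p_m = 0.666667, p_d = 0.157745
Discount per step: exp(-r*dt) = 0.998710
Stock lattice S(k, j) with j the centered position index:
  k=0: S(0,+0) = 9.3900
  k=1: S(1,-1) = 8.9366; S(1,+0) = 9.3900; S(1,+1) = 9.8664
  k=2: S(2,-2) = 8.5051; S(2,-1) = 8.9366; S(2,+0) = 9.3900; S(2,+1) = 9.8664; S(2,+2) = 10.3669
Terminal payoffs V(N, j) = max(K - S_T, 0):
  V(2,-2) = 0.564865; V(2,-1) = 0.133378; V(2,+0) = 0.000000; V(2,+1) = 0.000000; V(2,+2) = 0.000000
Backward induction: V(k, j) = exp(-r*dt) * [p_u * V(k+1, j+1) + p_m * V(k+1, j) + p_d * V(k+1, j-1)]
  V(1,-1) = exp(-r*dt) * [p_u*0.000000 + p_m*0.133378 + p_d*0.564865] = 0.177793
  V(1,+0) = exp(-r*dt) * [p_u*0.000000 + p_m*0.000000 + p_d*0.133378] = 0.021013
  V(1,+1) = exp(-r*dt) * [p_u*0.000000 + p_m*0.000000 + p_d*0.000000] = 0.000000
  V(0,+0) = exp(-r*dt) * [p_u*0.000000 + p_m*0.021013 + p_d*0.177793] = 0.042000


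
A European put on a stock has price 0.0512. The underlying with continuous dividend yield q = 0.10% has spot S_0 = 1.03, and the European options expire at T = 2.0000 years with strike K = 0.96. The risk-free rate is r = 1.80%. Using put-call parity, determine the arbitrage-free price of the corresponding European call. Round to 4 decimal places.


Answer: Call price = 0.1531

Derivation:
Put-call parity: C - P = S_0 * exp(-qT) - K * exp(-rT).
S_0 * exp(-qT) = 1.0300 * 0.99800200 = 1.02794206
K * exp(-rT) = 0.9600 * 0.96464029 = 0.92605468
C = P + S*exp(-qT) - K*exp(-rT)
C = 0.0512 + 1.02794206 - 0.92605468 = 0.1531


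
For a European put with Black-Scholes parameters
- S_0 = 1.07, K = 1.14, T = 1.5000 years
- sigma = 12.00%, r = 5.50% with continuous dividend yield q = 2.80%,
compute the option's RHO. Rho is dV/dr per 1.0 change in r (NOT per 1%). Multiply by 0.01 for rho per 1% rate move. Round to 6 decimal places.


d1 = -0.0821233209; d2 = -0.2290927055
phi(d1) = 0.3975992649; exp(-qT) = 0.9588697806; exp(-rT) = 0.9208114379
N(-d2) = 0.5906015685
Rho = -K*T*exp(-rT)*N(-d2) = -1.1400 * 1.5000 * 0.9208114379 * 0.5906015685 = -0.929954

Answer: Rho = -0.929954


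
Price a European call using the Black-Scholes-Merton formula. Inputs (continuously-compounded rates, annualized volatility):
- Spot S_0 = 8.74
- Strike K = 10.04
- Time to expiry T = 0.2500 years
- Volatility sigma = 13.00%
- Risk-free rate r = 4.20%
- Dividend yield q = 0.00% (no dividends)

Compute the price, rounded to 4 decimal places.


Answer: Price = 0.0055

Derivation:
d1 = (ln(S/K) + (r - q + 0.5*sigma^2) * T) / (sigma * sqrt(T)) = -1.93929884
d2 = d1 - sigma * sqrt(T) = -2.00429884
exp(-rT) = 0.98955493; exp(-qT) = 1.00000000
C = S_0 * exp(-qT) * N(d1) - K * exp(-rT) * N(d2)
N(d1) = 0.02623248; N(d2) = 0.02251903
C = 8.7400 * 1.00000000 * 0.02623248 - 10.0400 * 0.98955493 * 0.02251903 = 0.0055


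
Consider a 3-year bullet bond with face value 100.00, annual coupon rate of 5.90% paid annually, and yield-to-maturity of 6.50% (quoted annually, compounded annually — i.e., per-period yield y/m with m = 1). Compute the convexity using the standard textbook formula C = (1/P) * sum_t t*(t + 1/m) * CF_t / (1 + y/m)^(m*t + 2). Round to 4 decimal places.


Coupon per period c = face * coupon_rate / m = 5.900000
Periods per year m = 1; per-period yield y/m = 0.065000
Number of cashflows N = 3
Cashflows (t years, CF_t, discount factor 1/(1+y/m)^(m*t), PV):
  t = 1.0000: CF_t = 5.900000, DF = 0.938967, PV = 5.539906
  t = 2.0000: CF_t = 5.900000, DF = 0.881659, PV = 5.201790
  t = 3.0000: CF_t = 105.900000, DF = 0.827849, PV = 87.669219
Price P = sum_t PV_t = 98.410915
Convexity numerator sum_t t*(t + 1/m) * CF_t / (1+y/m)^(m*t + 2):
  t = 1.0000: term = 9.768619
  t = 2.0000: term = 27.517237
  t = 3.0000: term = 927.532567
Convexity = (1/P) * sum = 964.818424 / 98.410915 = 9.803978

Answer: Convexity = 9.8040


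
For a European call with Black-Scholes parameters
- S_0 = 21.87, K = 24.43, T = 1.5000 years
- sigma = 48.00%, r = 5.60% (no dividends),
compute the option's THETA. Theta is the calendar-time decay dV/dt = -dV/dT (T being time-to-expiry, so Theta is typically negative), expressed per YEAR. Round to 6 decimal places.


Answer: Theta = -2.119574

Derivation:
d1 = 0.2485278649; d2 = -0.3393496733
phi(d1) = 0.3868100308; exp(-qT) = 1.0000000000; exp(-rT) = 0.9194312561
Theta = -S*exp(-qT)*phi(d1)*sigma/(2*sqrt(T)) - r*K*exp(-rT)*N(d2) + q*S*exp(-qT)*N(d1)
N(d1) = 0.5981369934; N(d2) = 0.3671731632; sqrt(T) = 1.2247448714
Term 1 = -21.8700 * 1.0000000000 * 0.3868100308 * 0.4800 / (2 * 1.2247448714) = -1.6577236101
Term 2 = -0.0560 * 24.4300 * 0.9194312561 * 0.3671731632 = -0.4618507875
Term 3 = 0 (no dividend yield, q = 0)
Theta = -1.6577236101 + (-0.4618507875) + (0.0000000000) = -2.119574


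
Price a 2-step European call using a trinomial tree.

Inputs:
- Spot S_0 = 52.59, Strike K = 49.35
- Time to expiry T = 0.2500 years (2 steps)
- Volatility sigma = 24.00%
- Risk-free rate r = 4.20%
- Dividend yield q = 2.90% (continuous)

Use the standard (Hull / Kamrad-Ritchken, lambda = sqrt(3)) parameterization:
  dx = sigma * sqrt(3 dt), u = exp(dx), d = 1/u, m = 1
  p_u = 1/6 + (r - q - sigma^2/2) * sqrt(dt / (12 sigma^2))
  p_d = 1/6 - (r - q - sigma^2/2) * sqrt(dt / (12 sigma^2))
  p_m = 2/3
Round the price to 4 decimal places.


dt = T/N = 0.125000; dx = sigma*sqrt(3*dt) = 0.146969
u = exp(dx) = 1.158319; d = 1/u = 0.863320
p_u = 0.159948, p_m = 0.666667, p_d = 0.173386
Discount per step: exp(-r*dt) = 0.994764
Stock lattice S(k, j) with j the centered position index:
  k=0: S(0,+0) = 52.5900
  k=1: S(1,-1) = 45.4020; S(1,+0) = 52.5900; S(1,+1) = 60.9160
  k=2: S(2,-2) = 39.1965; S(2,-1) = 45.4020; S(2,+0) = 52.5900; S(2,+1) = 60.9160; S(2,+2) = 70.5601
Terminal payoffs V(N, j) = max(S_T - K, 0):
  V(2,-2) = 0.000000; V(2,-1) = 0.000000; V(2,+0) = 3.240000; V(2,+1) = 11.565970; V(2,+2) = 21.210095
Backward induction: V(k, j) = exp(-r*dt) * [p_u * V(k+1, j+1) + p_m * V(k+1, j) + p_d * V(k+1, j-1)]
  V(1,-1) = exp(-r*dt) * [p_u*3.240000 + p_m*0.000000 + p_d*0.000000] = 0.515517
  V(1,+0) = exp(-r*dt) * [p_u*11.565970 + p_m*3.240000 + p_d*0.000000] = 3.988952
  V(1,+1) = exp(-r*dt) * [p_u*21.210095 + p_m*11.565970 + p_d*3.240000] = 11.603839
  V(0,+0) = exp(-r*dt) * [p_u*11.603839 + p_m*3.988952 + p_d*0.515517] = 4.580579

Answer: Price = V(0,0) = 4.5806


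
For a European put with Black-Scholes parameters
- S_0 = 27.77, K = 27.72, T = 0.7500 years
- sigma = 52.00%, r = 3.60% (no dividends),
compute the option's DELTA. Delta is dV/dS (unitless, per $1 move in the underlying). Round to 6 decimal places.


Answer: Delta = -0.386243

Derivation:
d1 = 0.2891239733; d2 = -0.1612092366
phi(d1) = 0.3826116132; exp(-qT) = 1.0000000000; exp(-rT) = 0.9733612415
N(-d1) = 0.3862432543
Delta = -exp(-qT) * N(-d1) = -1.0000000000 * 0.3862432543 = -0.386243


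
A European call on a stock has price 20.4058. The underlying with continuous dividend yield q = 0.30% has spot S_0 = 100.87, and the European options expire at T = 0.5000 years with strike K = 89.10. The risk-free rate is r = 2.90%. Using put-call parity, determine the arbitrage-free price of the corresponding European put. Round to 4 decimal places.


Answer: Put price = 7.5044

Derivation:
Put-call parity: C - P = S_0 * exp(-qT) - K * exp(-rT).
S_0 * exp(-qT) = 100.8700 * 0.99850112 = 100.71880842
K * exp(-rT) = 89.1000 * 0.98560462 = 87.81737153
P = C - S*exp(-qT) + K*exp(-rT)
P = 20.4058 - 100.71880842 + 87.81737153 = 7.5044


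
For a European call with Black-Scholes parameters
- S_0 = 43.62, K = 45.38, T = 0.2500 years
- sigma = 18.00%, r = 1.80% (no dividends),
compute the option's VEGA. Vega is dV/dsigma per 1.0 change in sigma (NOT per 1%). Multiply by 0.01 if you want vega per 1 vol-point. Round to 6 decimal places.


Answer: Vega = 8.199615

Derivation:
d1 = -0.3445079842; d2 = -0.4345079842
phi(d1) = 0.3759566598; exp(-qT) = 1.0000000000; exp(-rT) = 0.9955101098
Vega = S * exp(-qT) * phi(d1) * sqrt(T) = 43.6200 * 1.0000000000 * 0.3759566598 * 0.5000000000 = 8.199615


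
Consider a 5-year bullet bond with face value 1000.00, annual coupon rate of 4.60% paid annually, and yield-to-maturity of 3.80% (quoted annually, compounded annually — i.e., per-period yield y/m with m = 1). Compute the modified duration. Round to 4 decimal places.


Answer: Modified duration = 4.4196

Derivation:
Coupon per period c = face * coupon_rate / m = 46.000000
Periods per year m = 1; per-period yield y/m = 0.038000
Number of cashflows N = 5
Cashflows (t years, CF_t, discount factor 1/(1+y/m)^(m*t), PV):
  t = 1.0000: CF_t = 46.000000, DF = 0.963391, PV = 44.315992
  t = 2.0000: CF_t = 46.000000, DF = 0.928122, PV = 42.693634
  t = 3.0000: CF_t = 46.000000, DF = 0.894145, PV = 41.130669
  t = 4.0000: CF_t = 46.000000, DF = 0.861411, PV = 39.624922
  t = 5.0000: CF_t = 1046.000000, DF = 0.829876, PV = 868.050351
Price P = sum_t PV_t = 1035.815568
First compute Macaulay numerator sum_t t * PV_t:
  t * PV_t at t = 1.0000: 44.315992
  t * PV_t at t = 2.0000: 85.387268
  t * PV_t at t = 3.0000: 123.392006
  t * PV_t at t = 4.0000: 158.499687
  t * PV_t at t = 5.0000: 4340.251754
Macaulay duration D = 4751.846708 / 1035.815568 = 4.587541
Modified duration = D / (1 + y/m) = 4.587541 / (1 + 0.038000) = 4.419597


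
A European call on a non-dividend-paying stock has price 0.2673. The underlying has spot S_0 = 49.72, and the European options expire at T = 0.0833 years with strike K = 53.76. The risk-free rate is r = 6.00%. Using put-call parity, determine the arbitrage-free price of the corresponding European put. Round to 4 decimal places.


Put-call parity: C - P = S_0 * exp(-qT) - K * exp(-rT).
S_0 * exp(-qT) = 49.7200 * 1.00000000 = 49.72000000
K * exp(-rT) = 53.7600 * 0.99501447 = 53.49197787
P = C - S*exp(-qT) + K*exp(-rT)
P = 0.2673 - 49.72000000 + 53.49197787 = 4.0393

Answer: Put price = 4.0393


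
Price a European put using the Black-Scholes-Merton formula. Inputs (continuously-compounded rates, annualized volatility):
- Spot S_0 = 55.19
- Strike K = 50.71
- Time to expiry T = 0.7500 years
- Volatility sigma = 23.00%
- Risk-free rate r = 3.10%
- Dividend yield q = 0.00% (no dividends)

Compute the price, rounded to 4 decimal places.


Answer: Price = 1.9242

Derivation:
d1 = (ln(S/K) + (r - q + 0.5*sigma^2) * T) / (sigma * sqrt(T)) = 0.64134150
d2 = d1 - sigma * sqrt(T) = 0.44215566
exp(-rT) = 0.97701820; exp(-qT) = 1.00000000
P = K * exp(-rT) * N(-d2) - S_0 * exp(-qT) * N(-d1)
N(-d1) = 0.26065042; N(-d2) = 0.32918828
P = 50.7100 * 0.97701820 * 0.32918828 - 55.1900 * 1.00000000 * 0.26065042 = 1.9242


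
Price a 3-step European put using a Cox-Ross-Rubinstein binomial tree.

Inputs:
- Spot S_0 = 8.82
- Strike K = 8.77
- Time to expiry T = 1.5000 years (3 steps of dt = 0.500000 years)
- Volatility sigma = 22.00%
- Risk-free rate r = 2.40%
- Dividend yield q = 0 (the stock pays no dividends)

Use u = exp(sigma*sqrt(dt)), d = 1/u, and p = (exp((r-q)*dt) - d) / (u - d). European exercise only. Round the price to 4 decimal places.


Answer: Price = V(0,0) = 0.8327

Derivation:
dt = T/N = 0.500000
u = exp(sigma*sqrt(dt)) = 1.168316; d = 1/u = 0.855933
p = (exp((r-q)*dt) - d) / (u - d) = 0.499833
Discount per step: exp(-r*dt) = 0.988072
Stock lattice S(k, i) with i counting down-moves:
  k=0: S(0,0) = 8.8200
  k=1: S(1,0) = 10.3045; S(1,1) = 7.5493
  k=2: S(2,0) = 12.0390; S(2,1) = 8.8200; S(2,2) = 6.4617
  k=3: S(3,0) = 14.0653; S(3,1) = 10.3045; S(3,2) = 7.5493; S(3,3) = 5.5308
Terminal payoffs V(N, i) = max(K - S_T, 0):
  V(3,0) = 0.000000; V(3,1) = 0.000000; V(3,2) = 1.220673; V(3,3) = 3.239206
Backward induction: V(k, i) = exp(-r*dt) * [p * V(k+1, i) + (1-p) * V(k+1, i+1)].
  V(2,0) = exp(-r*dt) * [p*0.000000 + (1-p)*0.000000] = 0.000000
  V(2,1) = exp(-r*dt) * [p*0.000000 + (1-p)*1.220673] = 0.603258
  V(2,2) = exp(-r*dt) * [p*1.220673 + (1-p)*3.239206] = 2.203673
  V(1,0) = exp(-r*dt) * [p*0.000000 + (1-p)*0.603258] = 0.298130
  V(1,1) = exp(-r*dt) * [p*0.603258 + (1-p)*2.203673] = 1.386988
  V(0,0) = exp(-r*dt) * [p*0.298130 + (1-p)*1.386988] = 0.832689


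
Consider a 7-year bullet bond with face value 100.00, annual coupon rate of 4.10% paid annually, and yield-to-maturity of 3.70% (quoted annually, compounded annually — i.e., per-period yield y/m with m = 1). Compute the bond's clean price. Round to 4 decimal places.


Answer: Price = 102.4277

Derivation:
Coupon per period c = face * coupon_rate / m = 4.100000
Periods per year m = 1; per-period yield y/m = 0.037000
Number of cashflows N = 7
Cashflows (t years, CF_t, discount factor 1/(1+y/m)^(m*t), PV):
  t = 1.0000: CF_t = 4.100000, DF = 0.964320, PV = 3.953713
  t = 2.0000: CF_t = 4.100000, DF = 0.929913, PV = 3.812645
  t = 3.0000: CF_t = 4.100000, DF = 0.896734, PV = 3.676610
  t = 4.0000: CF_t = 4.100000, DF = 0.864739, PV = 3.545429
  t = 5.0000: CF_t = 4.100000, DF = 0.833885, PV = 3.418929
  t = 6.0000: CF_t = 4.100000, DF = 0.804132, PV = 3.296942
  t = 7.0000: CF_t = 104.100000, DF = 0.775441, PV = 80.723398
Price P = sum_t PV_t = 102.427666


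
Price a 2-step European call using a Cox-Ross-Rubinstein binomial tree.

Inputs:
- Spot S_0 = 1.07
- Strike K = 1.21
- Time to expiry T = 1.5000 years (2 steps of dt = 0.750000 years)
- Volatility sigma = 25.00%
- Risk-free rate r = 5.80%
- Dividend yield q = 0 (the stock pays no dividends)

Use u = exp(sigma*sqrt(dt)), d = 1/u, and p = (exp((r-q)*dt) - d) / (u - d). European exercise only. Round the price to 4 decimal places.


dt = T/N = 0.750000
u = exp(sigma*sqrt(dt)) = 1.241731; d = 1/u = 0.805327
p = (exp((r-q)*dt) - d) / (u - d) = 0.547962
Discount per step: exp(-r*dt) = 0.957433
Stock lattice S(k, i) with i counting down-moves:
  k=0: S(0,0) = 1.0700
  k=1: S(1,0) = 1.3287; S(1,1) = 0.8617
  k=2: S(2,0) = 1.6498; S(2,1) = 1.0700; S(2,2) = 0.6940
Terminal payoffs V(N, i) = max(S_T - K, 0):
  V(2,0) = 0.439829; V(2,1) = 0.000000; V(2,2) = 0.000000
Backward induction: V(k, i) = exp(-r*dt) * [p * V(k+1, i) + (1-p) * V(k+1, i+1)].
  V(1,0) = exp(-r*dt) * [p*0.439829 + (1-p)*0.000000] = 0.230750
  V(1,1) = exp(-r*dt) * [p*0.000000 + (1-p)*0.000000] = 0.000000
  V(0,0) = exp(-r*dt) * [p*0.230750 + (1-p)*0.000000] = 0.121060

Answer: Price = V(0,0) = 0.1211


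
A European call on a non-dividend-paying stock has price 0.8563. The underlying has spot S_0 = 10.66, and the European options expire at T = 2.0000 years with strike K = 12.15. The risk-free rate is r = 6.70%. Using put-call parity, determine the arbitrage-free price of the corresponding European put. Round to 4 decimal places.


Answer: Put price = 0.8226

Derivation:
Put-call parity: C - P = S_0 * exp(-qT) - K * exp(-rT).
S_0 * exp(-qT) = 10.6600 * 1.00000000 = 10.66000000
K * exp(-rT) = 12.1500 * 0.87459006 = 10.62626928
P = C - S*exp(-qT) + K*exp(-rT)
P = 0.8563 - 10.66000000 + 10.62626928 = 0.8226


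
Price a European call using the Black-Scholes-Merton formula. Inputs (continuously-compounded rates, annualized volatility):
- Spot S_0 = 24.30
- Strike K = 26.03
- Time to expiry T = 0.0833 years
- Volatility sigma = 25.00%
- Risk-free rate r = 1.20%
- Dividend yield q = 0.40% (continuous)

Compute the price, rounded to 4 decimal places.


Answer: Price = 0.1679

Derivation:
d1 = (ln(S/K) + (r - q + 0.5*sigma^2) * T) / (sigma * sqrt(T)) = -0.90782947
d2 = d1 - sigma * sqrt(T) = -0.97998381
exp(-rT) = 0.99900090; exp(-qT) = 0.99966686
C = S_0 * exp(-qT) * N(d1) - K * exp(-rT) * N(d2)
N(d1) = 0.18198416; N(d2) = 0.16354705
C = 24.3000 * 0.99966686 * 0.18198416 - 26.0300 * 0.99900090 * 0.16354705 = 0.1679


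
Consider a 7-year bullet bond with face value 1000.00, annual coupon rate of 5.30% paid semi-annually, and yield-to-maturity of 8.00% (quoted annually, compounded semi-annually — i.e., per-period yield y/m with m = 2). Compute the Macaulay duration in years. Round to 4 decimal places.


Answer: Macaulay duration = 5.8354 years

Derivation:
Coupon per period c = face * coupon_rate / m = 26.500000
Periods per year m = 2; per-period yield y/m = 0.040000
Number of cashflows N = 14
Cashflows (t years, CF_t, discount factor 1/(1+y/m)^(m*t), PV):
  t = 0.5000: CF_t = 26.500000, DF = 0.961538, PV = 25.480769
  t = 1.0000: CF_t = 26.500000, DF = 0.924556, PV = 24.500740
  t = 1.5000: CF_t = 26.500000, DF = 0.888996, PV = 23.558404
  t = 2.0000: CF_t = 26.500000, DF = 0.854804, PV = 22.652311
  t = 2.5000: CF_t = 26.500000, DF = 0.821927, PV = 21.781068
  t = 3.0000: CF_t = 26.500000, DF = 0.790315, PV = 20.943335
  t = 3.5000: CF_t = 26.500000, DF = 0.759918, PV = 20.137822
  t = 4.0000: CF_t = 26.500000, DF = 0.730690, PV = 19.363290
  t = 4.5000: CF_t = 26.500000, DF = 0.702587, PV = 18.618548
  t = 5.0000: CF_t = 26.500000, DF = 0.675564, PV = 17.902450
  t = 5.5000: CF_t = 26.500000, DF = 0.649581, PV = 17.213895
  t = 6.0000: CF_t = 26.500000, DF = 0.624597, PV = 16.551822
  t = 6.5000: CF_t = 26.500000, DF = 0.600574, PV = 15.915213
  t = 7.0000: CF_t = 1026.500000, DF = 0.577475, PV = 592.778173
Price P = sum_t PV_t = 857.397840
Macaulay numerator sum_t t * PV_t:
  t * PV_t at t = 0.5000: 12.740385
  t * PV_t at t = 1.0000: 24.500740
  t * PV_t at t = 1.5000: 35.337605
  t * PV_t at t = 2.0000: 45.304622
  t * PV_t at t = 2.5000: 54.452671
  t * PV_t at t = 3.0000: 62.830005
  t * PV_t at t = 3.5000: 70.482377
  t * PV_t at t = 4.0000: 77.453162
  t * PV_t at t = 4.5000: 83.783468
  t * PV_t at t = 5.0000: 89.512252
  t * PV_t at t = 5.5000: 94.676421
  t * PV_t at t = 6.0000: 99.310931
  t * PV_t at t = 6.5000: 103.448886
  t * PV_t at t = 7.0000: 4149.447208
Macaulay duration D = (sum_t t * PV_t) / P = 5003.280732 / 857.397840 = 5.835425


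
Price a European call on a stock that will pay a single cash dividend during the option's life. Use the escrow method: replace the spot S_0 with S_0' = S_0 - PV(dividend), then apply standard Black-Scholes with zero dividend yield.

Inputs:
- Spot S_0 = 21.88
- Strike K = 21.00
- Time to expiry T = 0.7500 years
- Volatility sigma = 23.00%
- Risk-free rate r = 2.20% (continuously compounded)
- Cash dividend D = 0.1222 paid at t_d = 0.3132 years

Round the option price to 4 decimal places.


Answer: Price = 2.2904

Derivation:
PV(D) = D * exp(-r * t_d) = 0.1222 * 0.99313328 = 0.12136089
S_0' = S_0 - PV(D) = 21.8800 - 0.12136089 = 21.75863911
d1 = (ln(S_0'/K) + (r + sigma^2/2)*T) / (sigma*sqrt(T)) = 0.36059762
d2 = d1 - sigma*sqrt(T) = 0.16141178
exp(-rT) = 0.98363538
N(d1) = 0.64079987; N(d2) = 0.56411546
C = S_0' * N(d1) - K * exp(-rT) * N(d2) = 21.75863911 * 0.64079987 - 21.0000 * 0.98363538 * 0.56411546 = 2.2904


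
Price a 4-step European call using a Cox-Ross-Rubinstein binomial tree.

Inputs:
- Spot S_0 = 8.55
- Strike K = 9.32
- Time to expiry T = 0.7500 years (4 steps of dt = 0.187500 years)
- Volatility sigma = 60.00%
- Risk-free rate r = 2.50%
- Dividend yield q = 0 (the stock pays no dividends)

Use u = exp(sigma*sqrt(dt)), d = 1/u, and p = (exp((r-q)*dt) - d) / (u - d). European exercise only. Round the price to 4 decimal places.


dt = T/N = 0.187500
u = exp(sigma*sqrt(dt)) = 1.296681; d = 1/u = 0.771200
p = (exp((r-q)*dt) - d) / (u - d) = 0.444352
Discount per step: exp(-r*dt) = 0.995323
Stock lattice S(k, i) with i counting down-moves:
  k=0: S(0,0) = 8.5500
  k=1: S(1,0) = 11.0866; S(1,1) = 6.5938
  k=2: S(2,0) = 14.3758; S(2,1) = 8.5500; S(2,2) = 5.0851
  k=3: S(3,0) = 18.6408; S(3,1) = 11.0866; S(3,2) = 6.5938; S(3,3) = 3.9216
  k=4: S(4,0) = 24.1712; S(4,1) = 14.3758; S(4,2) = 8.5500; S(4,3) = 5.0851; S(4,4) = 3.0244
Terminal payoffs V(N, i) = max(S_T - K, 0):
  V(4,0) = 14.851198; V(4,1) = 5.055804; V(4,2) = 0.000000; V(4,3) = 0.000000; V(4,4) = 0.000000
Backward induction: V(k, i) = exp(-r*dt) * [p * V(k+1, i) + (1-p) * V(k+1, i+1)].
  V(3,0) = exp(-r*dt) * [p*14.851198 + (1-p)*5.055804] = 9.364412
  V(3,1) = exp(-r*dt) * [p*5.055804 + (1-p)*0.000000] = 2.236052
  V(3,2) = exp(-r*dt) * [p*0.000000 + (1-p)*0.000000] = 0.000000
  V(3,3) = exp(-r*dt) * [p*0.000000 + (1-p)*0.000000] = 0.000000
  V(2,0) = exp(-r*dt) * [p*9.364412 + (1-p)*2.236052] = 5.378286
  V(2,1) = exp(-r*dt) * [p*2.236052 + (1-p)*0.000000] = 0.988949
  V(2,2) = exp(-r*dt) * [p*0.000000 + (1-p)*0.000000] = 0.000000
  V(1,0) = exp(-r*dt) * [p*5.378286 + (1-p)*0.988949] = 2.925615
  V(1,1) = exp(-r*dt) * [p*0.988949 + (1-p)*0.000000] = 0.437387
  V(0,0) = exp(-r*dt) * [p*2.925615 + (1-p)*0.437387] = 1.535821

Answer: Price = V(0,0) = 1.5358


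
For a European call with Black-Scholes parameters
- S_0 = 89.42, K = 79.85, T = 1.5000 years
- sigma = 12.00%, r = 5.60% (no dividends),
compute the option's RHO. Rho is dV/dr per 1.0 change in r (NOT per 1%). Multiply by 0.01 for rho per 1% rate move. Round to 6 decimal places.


Answer: Rho = 98.853196

Derivation:
d1 = 1.4152232913; d2 = 1.2682539067
phi(d1) = 0.1465531650; exp(-qT) = 1.0000000000; exp(-rT) = 0.9194312561
N(d2) = 0.8976463541
Rho = K*T*exp(-rT)*N(d2) = 79.8500 * 1.5000 * 0.9194312561 * 0.8976463541 = 98.853196


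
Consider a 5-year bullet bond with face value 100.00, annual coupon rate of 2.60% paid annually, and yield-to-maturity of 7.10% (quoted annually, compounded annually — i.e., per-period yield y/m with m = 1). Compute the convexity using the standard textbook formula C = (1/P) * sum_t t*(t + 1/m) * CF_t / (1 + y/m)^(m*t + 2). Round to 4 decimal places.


Answer: Convexity = 24.2286

Derivation:
Coupon per period c = face * coupon_rate / m = 2.600000
Periods per year m = 1; per-period yield y/m = 0.071000
Number of cashflows N = 5
Cashflows (t years, CF_t, discount factor 1/(1+y/m)^(m*t), PV):
  t = 1.0000: CF_t = 2.600000, DF = 0.933707, PV = 2.427638
  t = 2.0000: CF_t = 2.600000, DF = 0.871808, PV = 2.266702
  t = 3.0000: CF_t = 2.600000, DF = 0.814013, PV = 2.116435
  t = 4.0000: CF_t = 2.600000, DF = 0.760050, PV = 1.976130
  t = 5.0000: CF_t = 102.600000, DF = 0.709664, PV = 72.811505
Price P = sum_t PV_t = 81.598409
Convexity numerator sum_t t*(t + 1/m) * CF_t / (1+y/m)^(m*t + 2):
  t = 1.0000: term = 4.232870
  t = 2.0000: term = 11.856779
  t = 3.0000: term = 22.141510
  t = 4.0000: term = 34.456132
  t = 5.0000: term = 1904.330485
Convexity = (1/P) * sum = 1977.017775 / 81.598409 = 24.228631


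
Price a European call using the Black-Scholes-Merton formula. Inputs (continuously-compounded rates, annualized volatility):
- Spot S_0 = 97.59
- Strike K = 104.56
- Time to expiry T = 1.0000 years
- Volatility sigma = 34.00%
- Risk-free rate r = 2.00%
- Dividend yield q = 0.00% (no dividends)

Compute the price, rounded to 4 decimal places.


d1 = (ln(S/K) + (r - q + 0.5*sigma^2) * T) / (sigma * sqrt(T)) = 0.02592341
d2 = d1 - sigma * sqrt(T) = -0.31407659
exp(-rT) = 0.98019867; exp(-qT) = 1.00000000
C = S_0 * exp(-qT) * N(d1) - K * exp(-rT) * N(d2)
N(d1) = 0.51034079; N(d2) = 0.37673144
C = 97.5900 * 1.00000000 * 0.51034079 - 104.5600 * 0.98019867 * 0.37673144 = 11.1931

Answer: Price = 11.1931


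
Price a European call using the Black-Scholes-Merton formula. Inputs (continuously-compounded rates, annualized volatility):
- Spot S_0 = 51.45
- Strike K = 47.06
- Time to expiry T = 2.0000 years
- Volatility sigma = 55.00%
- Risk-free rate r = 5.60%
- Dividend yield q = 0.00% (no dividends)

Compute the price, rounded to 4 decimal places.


d1 = (ln(S/K) + (r - q + 0.5*sigma^2) * T) / (sigma * sqrt(T)) = 0.64756463
d2 = d1 - sigma * sqrt(T) = -0.13025282
exp(-rT) = 0.89404426; exp(-qT) = 1.00000000
C = S_0 * exp(-qT) * N(d1) - K * exp(-rT) * N(d2)
N(d1) = 0.74136671; N(d2) = 0.44818320
C = 51.4500 * 1.00000000 * 0.74136671 - 47.0600 * 0.89404426 * 0.44818320 = 19.2866

Answer: Price = 19.2866


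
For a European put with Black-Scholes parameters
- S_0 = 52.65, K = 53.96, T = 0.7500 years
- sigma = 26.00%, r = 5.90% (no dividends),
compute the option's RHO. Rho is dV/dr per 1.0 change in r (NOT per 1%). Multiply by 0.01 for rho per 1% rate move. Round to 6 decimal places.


d1 = 0.1999550832; d2 = -0.0252115218
phi(d1) = 0.3910462065; exp(-qT) = 1.0000000000; exp(-rT) = 0.9567147489
N(-d2) = 0.5100568766
Rho = -K*T*exp(-rT)*N(-d2) = -53.9600 * 0.7500 * 0.9567147489 * 0.5100568766 = -19.748508

Answer: Rho = -19.748508


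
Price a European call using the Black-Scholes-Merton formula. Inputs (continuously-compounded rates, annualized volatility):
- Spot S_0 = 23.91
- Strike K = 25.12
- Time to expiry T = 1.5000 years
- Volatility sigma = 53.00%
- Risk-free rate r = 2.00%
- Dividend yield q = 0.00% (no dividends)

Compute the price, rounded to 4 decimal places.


Answer: Price = 5.9131

Derivation:
d1 = (ln(S/K) + (r - q + 0.5*sigma^2) * T) / (sigma * sqrt(T)) = 0.29472051
d2 = d1 - sigma * sqrt(T) = -0.35439427
exp(-rT) = 0.97044553; exp(-qT) = 1.00000000
C = S_0 * exp(-qT) * N(d1) - K * exp(-rT) * N(d2)
N(d1) = 0.61589630; N(d2) = 0.36152171
C = 23.9100 * 1.00000000 * 0.61589630 - 25.1200 * 0.97044553 * 0.36152171 = 5.9131


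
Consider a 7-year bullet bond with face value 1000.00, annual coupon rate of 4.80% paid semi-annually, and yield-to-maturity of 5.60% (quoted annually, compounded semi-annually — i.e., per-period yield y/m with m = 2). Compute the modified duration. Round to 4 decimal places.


Answer: Modified duration = 5.8360

Derivation:
Coupon per period c = face * coupon_rate / m = 24.000000
Periods per year m = 2; per-period yield y/m = 0.028000
Number of cashflows N = 14
Cashflows (t years, CF_t, discount factor 1/(1+y/m)^(m*t), PV):
  t = 0.5000: CF_t = 24.000000, DF = 0.972763, PV = 23.346304
  t = 1.0000: CF_t = 24.000000, DF = 0.946267, PV = 22.710412
  t = 1.5000: CF_t = 24.000000, DF = 0.920493, PV = 22.091840
  t = 2.0000: CF_t = 24.000000, DF = 0.895422, PV = 21.490117
  t = 2.5000: CF_t = 24.000000, DF = 0.871033, PV = 20.904783
  t = 3.0000: CF_t = 24.000000, DF = 0.847308, PV = 20.335392
  t = 3.5000: CF_t = 24.000000, DF = 0.824230, PV = 19.781510
  t = 4.0000: CF_t = 24.000000, DF = 0.801780, PV = 19.242714
  t = 4.5000: CF_t = 24.000000, DF = 0.779941, PV = 18.718593
  t = 5.0000: CF_t = 24.000000, DF = 0.758698, PV = 18.208748
  t = 5.5000: CF_t = 24.000000, DF = 0.738033, PV = 17.712790
  t = 6.0000: CF_t = 24.000000, DF = 0.717931, PV = 17.230341
  t = 6.5000: CF_t = 24.000000, DF = 0.698376, PV = 16.761032
  t = 7.0000: CF_t = 1024.000000, DF = 0.679354, PV = 695.658909
Price P = sum_t PV_t = 954.193486
First compute Macaulay numerator sum_t t * PV_t:
  t * PV_t at t = 0.5000: 11.673152
  t * PV_t at t = 1.0000: 22.710412
  t * PV_t at t = 1.5000: 33.137761
  t * PV_t at t = 2.0000: 42.980234
  t * PV_t at t = 2.5000: 52.261958
  t * PV_t at t = 3.0000: 61.006177
  t * PV_t at t = 3.5000: 69.235285
  t * PV_t at t = 4.0000: 76.970856
  t * PV_t at t = 4.5000: 84.233670
  t * PV_t at t = 5.0000: 91.043742
  t * PV_t at t = 5.5000: 97.420347
  t * PV_t at t = 6.0000: 103.382044
  t * PV_t at t = 6.5000: 108.946707
  t * PV_t at t = 7.0000: 4869.612364
Macaulay duration D = 5724.614708 / 954.193486 = 5.999428
Modified duration = D / (1 + y/m) = 5.999428 / (1 + 0.028000) = 5.836019


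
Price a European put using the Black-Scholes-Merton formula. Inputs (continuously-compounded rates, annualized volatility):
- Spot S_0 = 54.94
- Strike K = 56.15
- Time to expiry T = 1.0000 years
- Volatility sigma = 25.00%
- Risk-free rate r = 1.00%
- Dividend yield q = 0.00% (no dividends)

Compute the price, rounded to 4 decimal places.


d1 = (ln(S/K) + (r - q + 0.5*sigma^2) * T) / (sigma * sqrt(T)) = 0.07786000
d2 = d1 - sigma * sqrt(T) = -0.17214000
exp(-rT) = 0.99004983; exp(-qT) = 1.00000000
P = K * exp(-rT) * N(-d2) - S_0 * exp(-qT) * N(-d1)
N(-d1) = 0.46896971; N(-d2) = 0.56833627
P = 56.1500 * 0.99004983 * 0.56833627 - 54.9400 * 1.00000000 * 0.46896971 = 5.8294

Answer: Price = 5.8294


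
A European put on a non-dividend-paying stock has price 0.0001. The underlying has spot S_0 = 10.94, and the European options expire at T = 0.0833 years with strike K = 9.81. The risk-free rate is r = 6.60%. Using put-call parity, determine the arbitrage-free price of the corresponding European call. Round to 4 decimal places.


Answer: Call price = 1.1839

Derivation:
Put-call parity: C - P = S_0 * exp(-qT) - K * exp(-rT).
S_0 * exp(-qT) = 10.9400 * 1.00000000 = 10.94000000
K * exp(-rT) = 9.8100 * 0.99451729 = 9.75621457
C = P + S*exp(-qT) - K*exp(-rT)
C = 0.0001 + 10.94000000 - 9.75621457 = 1.1839


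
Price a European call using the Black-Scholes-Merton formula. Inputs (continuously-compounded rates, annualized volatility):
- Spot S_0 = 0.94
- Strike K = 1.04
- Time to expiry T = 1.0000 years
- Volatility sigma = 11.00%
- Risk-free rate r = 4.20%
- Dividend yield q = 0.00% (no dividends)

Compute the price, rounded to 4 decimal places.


d1 = (ln(S/K) + (r - q + 0.5*sigma^2) * T) / (sigma * sqrt(T)) = -0.48223743
d2 = d1 - sigma * sqrt(T) = -0.59223743
exp(-rT) = 0.95886978; exp(-qT) = 1.00000000
C = S_0 * exp(-qT) * N(d1) - K * exp(-rT) * N(d2)
N(d1) = 0.31481865; N(d2) = 0.27684581
C = 0.9400 * 1.00000000 * 0.31481865 - 1.0400 * 0.95886978 * 0.27684581 = 0.0199

Answer: Price = 0.0199


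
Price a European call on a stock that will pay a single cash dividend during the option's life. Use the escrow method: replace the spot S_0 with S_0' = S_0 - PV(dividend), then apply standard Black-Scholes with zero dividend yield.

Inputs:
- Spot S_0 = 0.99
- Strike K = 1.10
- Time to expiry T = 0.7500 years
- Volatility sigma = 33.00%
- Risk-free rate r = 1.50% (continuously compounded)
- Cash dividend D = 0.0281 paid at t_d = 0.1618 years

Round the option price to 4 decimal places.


PV(D) = D * exp(-r * t_d) = 0.0281 * 0.99757594 = 0.02803188
S_0' = S_0 - PV(D) = 0.9900 - 0.02803188 = 0.96196812
d1 = (ln(S_0'/K) + (r + sigma^2/2)*T) / (sigma*sqrt(T)) = -0.28691387
d2 = d1 - sigma*sqrt(T) = -0.57270226
exp(-rT) = 0.98881304
N(d1) = 0.38708913; N(d2) = 0.28342315
C = S_0' * N(d1) - K * exp(-rT) * N(d2) = 0.96196812 * 0.38708913 - 1.1000 * 0.98881304 * 0.28342315 = 0.0641

Answer: Price = 0.0641


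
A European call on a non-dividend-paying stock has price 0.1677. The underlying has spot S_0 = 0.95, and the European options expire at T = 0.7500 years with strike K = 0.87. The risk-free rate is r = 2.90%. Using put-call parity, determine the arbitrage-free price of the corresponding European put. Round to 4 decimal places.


Put-call parity: C - P = S_0 * exp(-qT) - K * exp(-rT).
S_0 * exp(-qT) = 0.9500 * 1.00000000 = 0.95000000
K * exp(-rT) = 0.8700 * 0.97848483 = 0.85128180
P = C - S*exp(-qT) + K*exp(-rT)
P = 0.1677 - 0.95000000 + 0.85128180 = 0.0690

Answer: Put price = 0.0690


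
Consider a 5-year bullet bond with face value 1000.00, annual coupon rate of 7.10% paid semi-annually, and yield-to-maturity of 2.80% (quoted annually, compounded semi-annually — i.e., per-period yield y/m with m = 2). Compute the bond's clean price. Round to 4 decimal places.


Coupon per period c = face * coupon_rate / m = 35.500000
Periods per year m = 2; per-period yield y/m = 0.014000
Number of cashflows N = 10
Cashflows (t years, CF_t, discount factor 1/(1+y/m)^(m*t), PV):
  t = 0.5000: CF_t = 35.500000, DF = 0.986193, PV = 35.009862
  t = 1.0000: CF_t = 35.500000, DF = 0.972577, PV = 34.526491
  t = 1.5000: CF_t = 35.500000, DF = 0.959149, PV = 34.049794
  t = 2.0000: CF_t = 35.500000, DF = 0.945906, PV = 33.579678
  t = 2.5000: CF_t = 35.500000, DF = 0.932847, PV = 33.116054
  t = 3.0000: CF_t = 35.500000, DF = 0.919967, PV = 32.658830
  t = 3.5000: CF_t = 35.500000, DF = 0.907265, PV = 32.207919
  t = 4.0000: CF_t = 35.500000, DF = 0.894739, PV = 31.763234
  t = 4.5000: CF_t = 35.500000, DF = 0.882386, PV = 31.324688
  t = 5.0000: CF_t = 1035.500000, DF = 0.870203, PV = 901.094945
Price P = sum_t PV_t = 1199.331495

Answer: Price = 1199.3315


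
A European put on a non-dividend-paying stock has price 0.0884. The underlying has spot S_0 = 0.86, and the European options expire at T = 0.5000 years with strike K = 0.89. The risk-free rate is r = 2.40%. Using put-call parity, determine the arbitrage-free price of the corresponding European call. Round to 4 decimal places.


Put-call parity: C - P = S_0 * exp(-qT) - K * exp(-rT).
S_0 * exp(-qT) = 0.8600 * 1.00000000 = 0.86000000
K * exp(-rT) = 0.8900 * 0.98807171 = 0.87938382
C = P + S*exp(-qT) - K*exp(-rT)
C = 0.0884 + 0.86000000 - 0.87938382 = 0.0690

Answer: Call price = 0.0690


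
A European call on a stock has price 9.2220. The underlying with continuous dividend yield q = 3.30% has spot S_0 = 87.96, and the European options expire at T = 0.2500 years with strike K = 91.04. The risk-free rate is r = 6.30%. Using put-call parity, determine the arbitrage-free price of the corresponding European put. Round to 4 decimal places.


Answer: Put price = 11.6020

Derivation:
Put-call parity: C - P = S_0 * exp(-qT) - K * exp(-rT).
S_0 * exp(-qT) = 87.9600 * 0.99178394 = 87.23731517
K * exp(-rT) = 91.0400 * 0.98437338 = 89.61735276
P = C - S*exp(-qT) + K*exp(-rT)
P = 9.2220 - 87.23731517 + 89.61735276 = 11.6020


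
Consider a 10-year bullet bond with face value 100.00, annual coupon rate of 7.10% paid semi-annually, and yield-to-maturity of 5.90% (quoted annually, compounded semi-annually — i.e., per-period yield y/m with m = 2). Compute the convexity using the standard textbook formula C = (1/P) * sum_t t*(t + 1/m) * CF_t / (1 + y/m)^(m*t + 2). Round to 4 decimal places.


Coupon per period c = face * coupon_rate / m = 3.550000
Periods per year m = 2; per-period yield y/m = 0.029500
Number of cashflows N = 20
Cashflows (t years, CF_t, discount factor 1/(1+y/m)^(m*t), PV):
  t = 0.5000: CF_t = 3.550000, DF = 0.971345, PV = 3.448276
  t = 1.0000: CF_t = 3.550000, DF = 0.943512, PV = 3.349467
  t = 1.5000: CF_t = 3.550000, DF = 0.916476, PV = 3.253489
  t = 2.0000: CF_t = 3.550000, DF = 0.890214, PV = 3.160261
  t = 2.5000: CF_t = 3.550000, DF = 0.864706, PV = 3.069705
  t = 3.0000: CF_t = 3.550000, DF = 0.839928, PV = 2.981743
  t = 3.5000: CF_t = 3.550000, DF = 0.815860, PV = 2.896302
  t = 4.0000: CF_t = 3.550000, DF = 0.792482, PV = 2.813310
  t = 4.5000: CF_t = 3.550000, DF = 0.769773, PV = 2.732695
  t = 5.0000: CF_t = 3.550000, DF = 0.747716, PV = 2.654391
  t = 5.5000: CF_t = 3.550000, DF = 0.726290, PV = 2.578330
  t = 6.0000: CF_t = 3.550000, DF = 0.705479, PV = 2.504449
  t = 6.5000: CF_t = 3.550000, DF = 0.685263, PV = 2.432685
  t = 7.0000: CF_t = 3.550000, DF = 0.665627, PV = 2.362977
  t = 7.5000: CF_t = 3.550000, DF = 0.646554, PV = 2.295266
  t = 8.0000: CF_t = 3.550000, DF = 0.628027, PV = 2.229496
  t = 8.5000: CF_t = 3.550000, DF = 0.610031, PV = 2.165611
  t = 9.0000: CF_t = 3.550000, DF = 0.592551, PV = 2.103556
  t = 9.5000: CF_t = 3.550000, DF = 0.575572, PV = 2.043279
  t = 10.0000: CF_t = 103.550000, DF = 0.559079, PV = 57.892604
Price P = sum_t PV_t = 108.967890
Convexity numerator sum_t t*(t + 1/m) * CF_t / (1+y/m)^(m*t + 2):
  t = 0.5000: term = 1.626744
  t = 1.0000: term = 4.740391
  t = 1.5000: term = 9.209114
  t = 2.0000: term = 14.908716
  t = 2.5000: term = 21.722268
  t = 3.0000: term = 29.539752
  t = 3.5000: term = 38.257733
  t = 4.0000: term = 47.779032
  t = 4.5000: term = 58.012424
  t = 5.0000: term = 68.872339
  t = 5.5000: term = 80.278589
  t = 6.0000: term = 92.156091
  t = 6.5000: term = 104.434619
  t = 7.0000: term = 117.048551
  t = 7.5000: term = 129.936641
  t = 8.0000: term = 143.041794
  t = 8.5000: term = 156.310848
  t = 9.0000: term = 169.694376
  t = 9.5000: term = 183.146485
  t = 10.0000: term = 5735.346770
Convexity = (1/P) * sum = 7206.063279 / 108.967890 = 66.130153

Answer: Convexity = 66.1302


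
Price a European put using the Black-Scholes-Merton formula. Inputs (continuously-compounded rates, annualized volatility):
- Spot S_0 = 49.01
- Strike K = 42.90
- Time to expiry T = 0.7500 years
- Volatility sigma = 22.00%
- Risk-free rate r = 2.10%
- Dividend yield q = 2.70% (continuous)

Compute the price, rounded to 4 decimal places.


d1 = (ln(S/K) + (r - q + 0.5*sigma^2) * T) / (sigma * sqrt(T)) = 0.77051347
d2 = d1 - sigma * sqrt(T) = 0.57998788
exp(-rT) = 0.98437338; exp(-qT) = 0.97995365
P = K * exp(-rT) * N(-d2) - S_0 * exp(-qT) * N(-d1)
N(-d1) = 0.22049768; N(-d2) = 0.28096139
P = 42.9000 * 0.98437338 * 0.28096139 - 49.0100 * 0.97995365 * 0.22049768 = 1.2749

Answer: Price = 1.2749


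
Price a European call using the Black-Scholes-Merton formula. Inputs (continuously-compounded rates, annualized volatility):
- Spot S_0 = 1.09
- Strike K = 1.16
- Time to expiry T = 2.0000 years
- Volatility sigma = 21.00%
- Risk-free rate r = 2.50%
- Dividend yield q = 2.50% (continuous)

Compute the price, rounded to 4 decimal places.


Answer: Price = 0.0958

Derivation:
d1 = (ln(S/K) + (r - q + 0.5*sigma^2) * T) / (sigma * sqrt(T)) = -0.06108833
d2 = d1 - sigma * sqrt(T) = -0.35807318
exp(-rT) = 0.95122942; exp(-qT) = 0.95122942
C = S_0 * exp(-qT) * N(d1) - K * exp(-rT) * N(d2)
N(d1) = 0.47564443; N(d2) = 0.36014427
C = 1.0900 * 0.95122942 * 0.47564443 - 1.1600 * 0.95122942 * 0.36014427 = 0.0958


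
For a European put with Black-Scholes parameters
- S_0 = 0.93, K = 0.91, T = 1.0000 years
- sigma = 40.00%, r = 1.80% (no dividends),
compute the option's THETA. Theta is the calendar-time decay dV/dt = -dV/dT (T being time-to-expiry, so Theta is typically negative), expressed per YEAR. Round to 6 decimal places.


d1 = 0.2993499666; d2 = -0.1006500334
phi(d1) = 0.3814621166; exp(-qT) = 1.0000000000; exp(-rT) = 0.9821610324
Theta = -S*exp(-qT)*phi(d1)*sigma/(2*sqrt(T)) + r*K*exp(-rT)*N(-d2) - q*S*exp(-qT)*N(-d1)
N(-d1) = 0.3823365168; N(-d2) = 0.5400858613; sqrt(T) = 1.0000000000
Term 1 = -0.9300 * 1.0000000000 * 0.3814621166 * 0.4000 / (2 * 1.0000000000) = -0.0709519537
Term 2 = 0.0180 * 0.9100 * 0.9821610324 * 0.5400858613 = 0.0086887921
Term 3 = 0 (no dividend yield, q = 0)
Theta = -0.0709519537 + (0.0086887921) + (0.0000000000) = -0.062263

Answer: Theta = -0.062263
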